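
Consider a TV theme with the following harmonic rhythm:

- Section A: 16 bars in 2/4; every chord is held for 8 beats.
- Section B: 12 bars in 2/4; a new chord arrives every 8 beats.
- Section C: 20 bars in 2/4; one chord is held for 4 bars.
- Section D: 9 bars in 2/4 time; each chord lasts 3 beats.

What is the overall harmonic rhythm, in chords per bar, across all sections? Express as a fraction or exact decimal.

A: 16 × 2 = 32 beats ÷ 8 = 4 chords.
B: 12 × 2 = 24 beats ÷ 8 = 3 chords.
C: 20 × 2 = 40 beats ÷ 8 = 5 chords.
D: 9 × 2 = 18 beats ÷ 3 = 6 chords.
Overall: 18 chords over 57 bars → 18/57 = 6/19 chords per bar.

6/19 chords per bar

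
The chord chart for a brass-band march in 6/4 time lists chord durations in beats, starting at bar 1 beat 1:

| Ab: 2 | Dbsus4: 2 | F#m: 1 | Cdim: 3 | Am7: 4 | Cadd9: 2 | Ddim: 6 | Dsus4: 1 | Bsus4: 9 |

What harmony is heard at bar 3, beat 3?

Beat 3 of bar 3 is beat (3−1)×6 + 3 = 15 overall.
Running totals: Ab ends at 2, Dbsus4 ends at 4, F#m ends at 5, Cdim ends at 8, Am7 ends at 12, Cadd9 ends at 14, Ddim ends at 20.
Beat 15 falls within Ddim.

Ddim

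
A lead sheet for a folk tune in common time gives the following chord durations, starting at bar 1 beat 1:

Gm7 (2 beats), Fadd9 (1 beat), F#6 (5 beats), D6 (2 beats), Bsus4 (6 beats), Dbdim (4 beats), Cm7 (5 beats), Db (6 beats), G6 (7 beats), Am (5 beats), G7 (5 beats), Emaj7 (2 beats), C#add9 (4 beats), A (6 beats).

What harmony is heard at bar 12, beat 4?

G7

Beat 4 of bar 12 is beat (12−1)×4 + 4 = 48 overall.
Running totals: Gm7 ends at 2, Fadd9 ends at 3, F#6 ends at 8, D6 ends at 10, Bsus4 ends at 16, Dbdim ends at 20, Cm7 ends at 25, Db ends at 31, G6 ends at 38, Am ends at 43, G7 ends at 48.
Beat 48 falls within G7.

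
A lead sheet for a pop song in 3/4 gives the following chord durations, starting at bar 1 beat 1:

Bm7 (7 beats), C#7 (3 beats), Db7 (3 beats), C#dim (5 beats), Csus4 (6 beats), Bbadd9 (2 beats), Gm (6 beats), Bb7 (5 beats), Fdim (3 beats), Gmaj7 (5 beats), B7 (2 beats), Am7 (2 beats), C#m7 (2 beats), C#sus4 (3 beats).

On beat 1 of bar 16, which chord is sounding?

Beat 1 of bar 16 is beat (16−1)×3 + 1 = 46 overall.
Running totals: Bm7 ends at 7, C#7 ends at 10, Db7 ends at 13, C#dim ends at 18, Csus4 ends at 24, Bbadd9 ends at 26, Gm ends at 32, Bb7 ends at 37, Fdim ends at 40, Gmaj7 ends at 45, B7 ends at 47.
Beat 46 falls within B7.

B7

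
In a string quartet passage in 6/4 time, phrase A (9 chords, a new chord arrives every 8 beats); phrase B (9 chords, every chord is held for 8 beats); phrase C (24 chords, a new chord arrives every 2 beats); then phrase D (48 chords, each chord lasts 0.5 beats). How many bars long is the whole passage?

A: 9 × 8 = 72 beats = 12 bars.
B: 9 × 8 = 72 beats = 12 bars.
C: 24 × 2 = 48 beats = 8 bars.
D: 48 × 0.5 = 24 beats = 4 bars.
Total: 12 + 12 + 8 + 4 = 36 bars.

36 bars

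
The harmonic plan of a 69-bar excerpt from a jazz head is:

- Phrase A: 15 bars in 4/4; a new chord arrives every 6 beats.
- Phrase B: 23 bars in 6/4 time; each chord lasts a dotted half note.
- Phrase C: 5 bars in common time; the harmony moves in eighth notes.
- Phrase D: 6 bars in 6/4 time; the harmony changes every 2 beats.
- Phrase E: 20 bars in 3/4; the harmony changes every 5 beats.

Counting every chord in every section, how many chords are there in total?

A: 15 bars × 4 beats = 60 beats; 6 beats/chord → 10 chords.
B: 23 bars × 6 beats = 138 beats; 3 beats/chord → 46 chords.
C: 5 bars × 4 beats = 20 beats; 0.5 beats/chord → 40 chords.
D: 6 bars × 6 beats = 36 beats; 2 beats/chord → 18 chords.
E: 20 bars × 3 beats = 60 beats; 5 beats/chord → 12 chords.
Total: 10 + 46 + 40 + 18 + 12 = 126.

126 chords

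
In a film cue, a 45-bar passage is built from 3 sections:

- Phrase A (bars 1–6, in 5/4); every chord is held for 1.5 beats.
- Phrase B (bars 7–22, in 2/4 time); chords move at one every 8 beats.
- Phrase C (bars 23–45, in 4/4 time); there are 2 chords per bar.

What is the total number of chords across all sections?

70 chords

A: 6 bars × 5 beats = 30 beats; 1.5 beats/chord → 20 chords.
B: 16 bars × 2 beats = 32 beats; 8 beats/chord → 4 chords.
C: 23 bars × 4 beats = 92 beats; 2 beats/chord → 46 chords.
Total: 20 + 4 + 46 = 70.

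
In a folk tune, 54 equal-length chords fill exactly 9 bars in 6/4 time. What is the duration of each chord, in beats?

1 beat

9 bars × 6 beats/bar = 54 beats total.
54 beats ÷ 54 chords = 1 beats per chord.
(That is a quarter note.)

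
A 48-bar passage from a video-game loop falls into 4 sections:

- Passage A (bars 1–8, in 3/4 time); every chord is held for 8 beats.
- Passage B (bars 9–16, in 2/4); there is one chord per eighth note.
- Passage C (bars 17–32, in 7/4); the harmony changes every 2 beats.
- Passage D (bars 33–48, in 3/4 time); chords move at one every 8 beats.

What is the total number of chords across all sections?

A: 8·3 = 24 beats, 24/8 = 3 chords.
B: 8·2 = 16 beats, 16/0.5 = 32 chords.
C: 16·7 = 112 beats, 112/2 = 56 chords.
D: 16·3 = 48 beats, 48/8 = 6 chords.
Total: 3 + 32 + 56 + 6 = 97.

97 chords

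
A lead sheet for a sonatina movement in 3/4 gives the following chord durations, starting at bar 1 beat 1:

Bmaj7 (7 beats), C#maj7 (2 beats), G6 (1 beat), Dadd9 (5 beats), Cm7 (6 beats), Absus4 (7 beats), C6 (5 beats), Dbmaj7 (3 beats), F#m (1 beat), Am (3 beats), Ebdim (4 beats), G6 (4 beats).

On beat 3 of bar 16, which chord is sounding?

G6

Beat 3 of bar 16 is beat (16−1)×3 + 3 = 48 overall.
Running totals: Bmaj7 ends at 7, C#maj7 ends at 9, G6 ends at 10, Dadd9 ends at 15, Cm7 ends at 21, Absus4 ends at 28, C6 ends at 33, Dbmaj7 ends at 36, F#m ends at 37, Am ends at 40, Ebdim ends at 44, G6 ends at 48.
Beat 48 falls within G6.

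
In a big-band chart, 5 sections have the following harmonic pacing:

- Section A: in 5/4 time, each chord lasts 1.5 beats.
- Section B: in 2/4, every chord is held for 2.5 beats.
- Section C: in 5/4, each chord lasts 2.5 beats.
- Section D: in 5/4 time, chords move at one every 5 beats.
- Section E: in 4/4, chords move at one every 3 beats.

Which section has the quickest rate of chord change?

A: 5 beats/bar ÷ 1.5 beats/chord = 10/3 chords/bar.
B: 2 beats/bar ÷ 2.5 beats/chord = 0.8 chords/bar.
C: 5 beats/bar ÷ 2.5 beats/chord = 2 chords/bar.
D: 5 beats/bar ÷ 5 beats/chord = 1 chord/bar.
E: 4 beats/bar ÷ 3 beats/chord = 4/3 chords/bar.
Fastest is A at 10/3 chords/bar.

Section A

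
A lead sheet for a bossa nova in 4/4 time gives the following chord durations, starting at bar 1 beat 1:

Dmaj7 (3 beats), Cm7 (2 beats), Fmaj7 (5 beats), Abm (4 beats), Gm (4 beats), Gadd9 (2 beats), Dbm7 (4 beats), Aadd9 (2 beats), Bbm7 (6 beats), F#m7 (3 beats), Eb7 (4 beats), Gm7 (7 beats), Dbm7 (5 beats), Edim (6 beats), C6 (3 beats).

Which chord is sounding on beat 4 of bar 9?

Eb7

Beat 4 of bar 9 is beat (9−1)×4 + 4 = 36 overall.
Running totals: Dmaj7 ends at 3, Cm7 ends at 5, Fmaj7 ends at 10, Abm ends at 14, Gm ends at 18, Gadd9 ends at 20, Dbm7 ends at 24, Aadd9 ends at 26, Bbm7 ends at 32, F#m7 ends at 35, Eb7 ends at 39.
Beat 36 falls within Eb7.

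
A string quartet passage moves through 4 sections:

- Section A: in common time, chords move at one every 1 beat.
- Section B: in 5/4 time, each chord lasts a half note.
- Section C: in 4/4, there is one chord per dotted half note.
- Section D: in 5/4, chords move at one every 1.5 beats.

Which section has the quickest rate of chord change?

A: 4 beats/bar ÷ 1 beat/chord = 4 chords/bar.
B: 5 beats/bar ÷ 2 beats/chord = 2.5 chords/bar.
C: 4 beats/bar ÷ 3 beats/chord = 4/3 chords/bar.
D: 5 beats/bar ÷ 1.5 beats/chord = 10/3 chords/bar.
Fastest is A at 4 chords/bar.

Section A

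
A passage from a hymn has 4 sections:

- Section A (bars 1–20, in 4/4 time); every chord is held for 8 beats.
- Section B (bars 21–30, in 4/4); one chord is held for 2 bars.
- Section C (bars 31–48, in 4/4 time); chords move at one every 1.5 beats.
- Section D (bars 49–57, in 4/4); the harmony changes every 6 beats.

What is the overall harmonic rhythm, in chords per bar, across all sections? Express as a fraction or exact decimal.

A: 20 × 4 = 80 beats ÷ 8 = 10 chords.
B: 10 × 4 = 40 beats ÷ 8 = 5 chords.
C: 18 × 4 = 72 beats ÷ 1.5 = 48 chords.
D: 9 × 4 = 36 beats ÷ 6 = 6 chords.
Overall: 69 chords over 57 bars → 69/57 = 23/19 chords per bar.

23/19 chords per bar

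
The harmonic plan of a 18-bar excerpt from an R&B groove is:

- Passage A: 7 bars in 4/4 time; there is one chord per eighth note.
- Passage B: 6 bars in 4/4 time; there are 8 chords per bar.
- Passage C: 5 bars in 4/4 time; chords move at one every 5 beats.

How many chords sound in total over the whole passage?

A: 7·4 = 28 beats, 28/0.5 = 56 chords.
B: 6·4 = 24 beats, 24/0.5 = 48 chords.
C: 5·4 = 20 beats, 20/5 = 4 chords.
Total: 56 + 48 + 4 = 108.

108 chords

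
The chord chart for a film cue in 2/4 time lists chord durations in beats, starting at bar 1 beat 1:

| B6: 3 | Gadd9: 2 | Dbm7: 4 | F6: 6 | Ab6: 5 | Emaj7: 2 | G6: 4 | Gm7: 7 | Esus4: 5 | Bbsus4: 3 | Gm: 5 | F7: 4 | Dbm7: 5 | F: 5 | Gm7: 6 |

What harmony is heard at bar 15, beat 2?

Beat 2 of bar 15 is beat (15−1)×2 + 2 = 30 overall.
Running totals: B6 ends at 3, Gadd9 ends at 5, Dbm7 ends at 9, F6 ends at 15, Ab6 ends at 20, Emaj7 ends at 22, G6 ends at 26, Gm7 ends at 33.
Beat 30 falls within Gm7.

Gm7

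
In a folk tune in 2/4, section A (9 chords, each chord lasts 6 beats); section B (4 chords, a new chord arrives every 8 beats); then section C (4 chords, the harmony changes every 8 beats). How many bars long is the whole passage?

59 bars

A: 9 × 6 = 54 beats = 27 bars.
B: 4 × 8 = 32 beats = 16 bars.
C: 4 × 8 = 32 beats = 16 bars.
Total: 27 + 16 + 16 = 59 bars.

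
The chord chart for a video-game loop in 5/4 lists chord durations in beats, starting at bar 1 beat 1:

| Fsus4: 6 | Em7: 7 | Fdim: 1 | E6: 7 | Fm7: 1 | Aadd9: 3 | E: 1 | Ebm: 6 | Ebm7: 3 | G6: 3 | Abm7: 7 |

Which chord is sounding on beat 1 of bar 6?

Beat 1 of bar 6 is beat (6−1)×5 + 1 = 26 overall.
Running totals: Fsus4 ends at 6, Em7 ends at 13, Fdim ends at 14, E6 ends at 21, Fm7 ends at 22, Aadd9 ends at 25, E ends at 26.
Beat 26 falls within E.

E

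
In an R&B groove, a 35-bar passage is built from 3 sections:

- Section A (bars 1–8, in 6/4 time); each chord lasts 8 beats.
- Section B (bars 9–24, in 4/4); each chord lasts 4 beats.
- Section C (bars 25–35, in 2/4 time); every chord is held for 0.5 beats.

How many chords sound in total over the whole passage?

66 chords

A: 8 bars × 6 beats = 48 beats; 8 beats/chord → 6 chords.
B: 16 bars × 4 beats = 64 beats; 4 beats/chord → 16 chords.
C: 11 bars × 2 beats = 22 beats; 0.5 beats/chord → 44 chords.
Total: 6 + 16 + 44 = 66.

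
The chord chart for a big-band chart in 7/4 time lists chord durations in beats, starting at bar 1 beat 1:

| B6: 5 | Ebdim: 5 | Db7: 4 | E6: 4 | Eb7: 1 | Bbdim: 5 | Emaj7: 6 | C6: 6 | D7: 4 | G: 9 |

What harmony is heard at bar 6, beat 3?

D7

Beat 3 of bar 6 is beat (6−1)×7 + 3 = 38 overall.
Running totals: B6 ends at 5, Ebdim ends at 10, Db7 ends at 14, E6 ends at 18, Eb7 ends at 19, Bbdim ends at 24, Emaj7 ends at 30, C6 ends at 36, D7 ends at 40.
Beat 38 falls within D7.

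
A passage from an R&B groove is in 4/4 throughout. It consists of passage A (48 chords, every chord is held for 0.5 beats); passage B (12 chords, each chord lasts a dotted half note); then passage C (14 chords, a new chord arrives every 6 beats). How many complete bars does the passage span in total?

36 bars

A: 48 × 0.5 = 24 beats = 6 bars.
B: 12 × 3 = 36 beats = 9 bars.
C: 14 × 6 = 84 beats = 21 bars.
Total: 6 + 9 + 21 = 36 bars.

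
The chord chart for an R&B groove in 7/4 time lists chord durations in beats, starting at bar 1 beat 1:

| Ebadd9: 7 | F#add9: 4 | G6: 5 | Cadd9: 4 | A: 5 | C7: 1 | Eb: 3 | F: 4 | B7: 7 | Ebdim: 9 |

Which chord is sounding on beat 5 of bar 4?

C7

Beat 5 of bar 4 is beat (4−1)×7 + 5 = 26 overall.
Running totals: Ebadd9 ends at 7, F#add9 ends at 11, G6 ends at 16, Cadd9 ends at 20, A ends at 25, C7 ends at 26.
Beat 26 falls within C7.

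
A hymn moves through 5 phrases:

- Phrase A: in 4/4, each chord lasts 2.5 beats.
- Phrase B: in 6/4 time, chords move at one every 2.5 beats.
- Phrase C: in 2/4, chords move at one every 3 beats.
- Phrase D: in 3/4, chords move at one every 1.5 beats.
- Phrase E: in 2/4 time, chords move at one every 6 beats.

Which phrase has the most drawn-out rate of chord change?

Phrase E

A: 4 beats/bar ÷ 2.5 beats/chord = 1.6 chords/bar.
B: 6 beats/bar ÷ 2.5 beats/chord = 2.4 chords/bar.
C: 2 beats/bar ÷ 3 beats/chord = 2/3 chords/bar.
D: 3 beats/bar ÷ 1.5 beats/chord = 2 chords/bar.
E: 2 beats/bar ÷ 6 beats/chord = 1/3 chords/bar.
Slowest is E at 1/3 chords/bar.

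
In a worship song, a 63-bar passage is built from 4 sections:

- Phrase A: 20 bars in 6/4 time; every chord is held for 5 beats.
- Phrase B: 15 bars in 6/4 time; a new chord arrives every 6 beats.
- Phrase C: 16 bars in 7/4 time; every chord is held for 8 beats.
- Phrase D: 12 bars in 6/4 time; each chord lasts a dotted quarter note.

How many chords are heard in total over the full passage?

101 chords

A: 20·6 = 120 beats, 120/5 = 24 chords.
B: 15·6 = 90 beats, 90/6 = 15 chords.
C: 16·7 = 112 beats, 112/8 = 14 chords.
D: 12·6 = 72 beats, 72/1.5 = 48 chords.
Total: 24 + 15 + 14 + 48 = 101.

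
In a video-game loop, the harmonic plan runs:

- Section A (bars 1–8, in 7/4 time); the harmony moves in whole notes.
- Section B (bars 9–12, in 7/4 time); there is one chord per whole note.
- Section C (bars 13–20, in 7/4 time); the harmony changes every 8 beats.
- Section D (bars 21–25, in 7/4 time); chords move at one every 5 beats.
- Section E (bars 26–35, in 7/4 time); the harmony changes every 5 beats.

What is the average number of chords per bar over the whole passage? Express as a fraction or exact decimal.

A: 8 × 7 = 56 beats ÷ 4 = 14 chords.
B: 4 × 7 = 28 beats ÷ 4 = 7 chords.
C: 8 × 7 = 56 beats ÷ 8 = 7 chords.
D: 5 × 7 = 35 beats ÷ 5 = 7 chords.
E: 10 × 7 = 70 beats ÷ 5 = 14 chords.
Overall: 49 chords over 35 bars → 49/35 = 1.4 chords per bar.

1.4 chords per bar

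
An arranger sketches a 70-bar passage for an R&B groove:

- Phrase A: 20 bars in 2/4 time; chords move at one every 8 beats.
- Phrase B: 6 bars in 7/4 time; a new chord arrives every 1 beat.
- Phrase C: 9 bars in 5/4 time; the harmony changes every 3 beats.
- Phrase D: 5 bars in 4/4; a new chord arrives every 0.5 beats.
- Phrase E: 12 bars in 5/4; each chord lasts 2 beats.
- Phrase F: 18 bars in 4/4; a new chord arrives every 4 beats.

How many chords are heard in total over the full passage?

A: 20 bars × 2 beats = 40 beats; 8 beats/chord → 5 chords.
B: 6 bars × 7 beats = 42 beats; 1 beat/chord → 42 chords.
C: 9 bars × 5 beats = 45 beats; 3 beats/chord → 15 chords.
D: 5 bars × 4 beats = 20 beats; 0.5 beats/chord → 40 chords.
E: 12 bars × 5 beats = 60 beats; 2 beats/chord → 30 chords.
F: 18 bars × 4 beats = 72 beats; 4 beats/chord → 18 chords.
Total: 5 + 42 + 15 + 40 + 30 + 18 = 150.

150 chords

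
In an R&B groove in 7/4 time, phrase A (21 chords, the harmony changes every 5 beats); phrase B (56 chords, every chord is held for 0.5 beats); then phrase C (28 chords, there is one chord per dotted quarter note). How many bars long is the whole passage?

A: 21 × 5 = 105 beats = 15 bars.
B: 56 × 0.5 = 28 beats = 4 bars.
C: 28 × 1.5 = 42 beats = 6 bars.
Total: 15 + 4 + 6 = 25 bars.

25 bars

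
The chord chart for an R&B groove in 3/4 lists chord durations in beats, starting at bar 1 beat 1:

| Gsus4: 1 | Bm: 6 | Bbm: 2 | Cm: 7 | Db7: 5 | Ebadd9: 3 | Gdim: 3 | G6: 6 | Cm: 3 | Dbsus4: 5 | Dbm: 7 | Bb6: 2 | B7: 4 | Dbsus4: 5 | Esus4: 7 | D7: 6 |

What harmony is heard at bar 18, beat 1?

Beat 1 of bar 18 is beat (18−1)×3 + 1 = 52 overall.
Running totals: Gsus4 ends at 1, Bm ends at 7, Bbm ends at 9, Cm ends at 16, Db7 ends at 21, Ebadd9 ends at 24, Gdim ends at 27, G6 ends at 33, Cm ends at 36, Dbsus4 ends at 41, Dbm ends at 48, Bb6 ends at 50, B7 ends at 54.
Beat 52 falls within B7.

B7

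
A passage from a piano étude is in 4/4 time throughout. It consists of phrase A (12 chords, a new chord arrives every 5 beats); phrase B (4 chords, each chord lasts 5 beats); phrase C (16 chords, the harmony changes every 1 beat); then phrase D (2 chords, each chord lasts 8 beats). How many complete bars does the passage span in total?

28 bars

A: 12 × 5 = 60 beats = 15 bars.
B: 4 × 5 = 20 beats = 5 bars.
C: 16 × 1 = 16 beats = 4 bars.
D: 2 × 8 = 16 beats = 4 bars.
Total: 15 + 5 + 4 + 4 = 28 bars.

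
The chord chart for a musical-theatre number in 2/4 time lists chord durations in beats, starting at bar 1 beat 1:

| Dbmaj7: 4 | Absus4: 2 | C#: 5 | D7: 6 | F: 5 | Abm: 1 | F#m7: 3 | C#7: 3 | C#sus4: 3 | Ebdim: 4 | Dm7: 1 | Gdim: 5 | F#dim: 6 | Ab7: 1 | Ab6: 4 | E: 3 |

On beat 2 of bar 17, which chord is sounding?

Ebdim

Beat 2 of bar 17 is beat (17−1)×2 + 2 = 34 overall.
Running totals: Dbmaj7 ends at 4, Absus4 ends at 6, C# ends at 11, D7 ends at 17, F ends at 22, Abm ends at 23, F#m7 ends at 26, C#7 ends at 29, C#sus4 ends at 32, Ebdim ends at 36.
Beat 34 falls within Ebdim.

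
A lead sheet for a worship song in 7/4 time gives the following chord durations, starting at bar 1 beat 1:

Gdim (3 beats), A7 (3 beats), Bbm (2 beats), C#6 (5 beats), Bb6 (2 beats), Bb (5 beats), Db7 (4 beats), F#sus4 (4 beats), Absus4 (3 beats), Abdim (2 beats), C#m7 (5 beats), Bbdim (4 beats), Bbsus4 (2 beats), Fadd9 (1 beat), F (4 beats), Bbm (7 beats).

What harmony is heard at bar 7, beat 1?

Bbsus4

Beat 1 of bar 7 is beat (7−1)×7 + 1 = 43 overall.
Running totals: Gdim ends at 3, A7 ends at 6, Bbm ends at 8, C#6 ends at 13, Bb6 ends at 15, Bb ends at 20, Db7 ends at 24, F#sus4 ends at 28, Absus4 ends at 31, Abdim ends at 33, C#m7 ends at 38, Bbdim ends at 42, Bbsus4 ends at 44.
Beat 43 falls within Bbsus4.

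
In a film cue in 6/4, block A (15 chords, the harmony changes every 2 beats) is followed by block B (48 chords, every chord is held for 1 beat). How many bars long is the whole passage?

13 bars

A: 15 × 2 = 30 beats = 5 bars.
B: 48 × 1 = 48 beats = 8 bars.
Total: 5 + 8 = 13 bars.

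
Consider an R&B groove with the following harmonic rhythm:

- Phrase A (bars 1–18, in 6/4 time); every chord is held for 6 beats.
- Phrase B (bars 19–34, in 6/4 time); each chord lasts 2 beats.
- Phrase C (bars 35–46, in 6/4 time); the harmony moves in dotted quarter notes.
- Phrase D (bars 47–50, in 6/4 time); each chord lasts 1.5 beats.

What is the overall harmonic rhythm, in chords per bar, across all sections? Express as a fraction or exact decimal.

A: 18 bars of 6 beats is 108 beats; at 6 beats each that's 18 chords.
B: 16 bars of 6 beats is 96 beats; at 2 beats each that's 48 chords.
C: 12 bars of 6 beats is 72 beats; at 1.5 beats each that's 48 chords.
D: 4 bars of 6 beats is 24 beats; at 1.5 beats each that's 16 chords.
Overall: 130 chords over 50 bars → 130/50 = 2.6 chords per bar.

2.6 chords per bar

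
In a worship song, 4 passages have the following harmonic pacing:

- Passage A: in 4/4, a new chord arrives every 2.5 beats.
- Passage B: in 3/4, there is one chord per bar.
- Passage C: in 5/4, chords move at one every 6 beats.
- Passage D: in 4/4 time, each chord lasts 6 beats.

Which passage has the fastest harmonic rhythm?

A: 4/2.5 = 1.6 chords/bar.
B: 3/3 = 1 chord/bar.
C: 5/6 = 5/6 chords/bar.
D: 4/6 = 2/3 chords/bar.
Fastest is A at 1.6 chords/bar.

Passage A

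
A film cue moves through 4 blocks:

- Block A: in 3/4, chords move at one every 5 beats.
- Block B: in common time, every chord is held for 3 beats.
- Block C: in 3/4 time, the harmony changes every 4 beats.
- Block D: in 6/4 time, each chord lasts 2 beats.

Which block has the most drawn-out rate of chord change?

A: 3/5 = 0.6 chords/bar.
B: 4/3 = 4/3 chords/bar.
C: 3/4 = 0.75 chords/bar.
D: 6/2 = 3 chords/bar.
Slowest is A at 0.6 chords/bar.

Block A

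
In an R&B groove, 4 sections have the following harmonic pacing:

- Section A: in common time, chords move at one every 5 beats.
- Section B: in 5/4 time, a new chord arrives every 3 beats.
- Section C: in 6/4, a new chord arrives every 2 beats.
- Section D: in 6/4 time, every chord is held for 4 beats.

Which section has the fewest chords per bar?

A: each chord is 5 beats in 4/4, so 0.8 per bar.
B: each chord is 3 beats in 5/4, so 5/3 per bar.
C: each chord is 2 beats in 6/4, so 3 per bar.
D: each chord is 4 beats in 6/4, so 1.5 per bar.
Slowest is A at 0.8 chords/bar.

Section A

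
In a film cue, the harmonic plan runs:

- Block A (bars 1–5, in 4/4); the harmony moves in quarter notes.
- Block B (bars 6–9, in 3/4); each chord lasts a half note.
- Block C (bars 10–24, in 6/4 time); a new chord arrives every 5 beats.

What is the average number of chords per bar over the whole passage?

11/6 chords per bar

A: 5 bars of 4 beats is 20 beats; at 1 beat each that's 20 chords.
B: 4 bars of 3 beats is 12 beats; at 2 beats each that's 6 chords.
C: 15 bars of 6 beats is 90 beats; at 5 beats each that's 18 chords.
Overall: 44 chords over 24 bars → 44/24 = 11/6 chords per bar.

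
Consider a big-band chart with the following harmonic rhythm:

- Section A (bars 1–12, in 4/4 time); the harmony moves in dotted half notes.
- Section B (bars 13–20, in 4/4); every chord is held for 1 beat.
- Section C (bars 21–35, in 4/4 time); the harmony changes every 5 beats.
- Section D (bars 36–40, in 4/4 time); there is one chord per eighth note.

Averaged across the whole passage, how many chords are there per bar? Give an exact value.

A: 12 bars of 4 beats is 48 beats; at 3 beats each that's 16 chords.
B: 8 bars of 4 beats is 32 beats; at 1 beat each that's 32 chords.
C: 15 bars of 4 beats is 60 beats; at 5 beats each that's 12 chords.
D: 5 bars of 4 beats is 20 beats; at 0.5 beats each that's 40 chords.
Overall: 100 chords over 40 bars → 100/40 = 2.5 chords per bar.

2.5 chords per bar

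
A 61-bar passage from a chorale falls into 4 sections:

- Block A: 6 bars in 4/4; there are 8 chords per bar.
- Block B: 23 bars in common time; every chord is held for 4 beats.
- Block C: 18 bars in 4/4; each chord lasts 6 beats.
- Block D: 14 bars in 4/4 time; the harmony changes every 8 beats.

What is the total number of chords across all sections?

A: 6·4 = 24 beats, 24/0.5 = 48 chords.
B: 23·4 = 92 beats, 92/4 = 23 chords.
C: 18·4 = 72 beats, 72/6 = 12 chords.
D: 14·4 = 56 beats, 56/8 = 7 chords.
Total: 48 + 23 + 12 + 7 = 90.

90 chords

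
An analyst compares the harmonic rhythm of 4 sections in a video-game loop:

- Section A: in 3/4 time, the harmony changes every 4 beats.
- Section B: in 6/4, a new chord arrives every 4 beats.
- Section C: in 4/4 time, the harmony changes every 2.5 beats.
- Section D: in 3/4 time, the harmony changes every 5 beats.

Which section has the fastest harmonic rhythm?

A: 3 beats/bar ÷ 4 beats/chord = 0.75 chords/bar.
B: 6 beats/bar ÷ 4 beats/chord = 1.5 chords/bar.
C: 4 beats/bar ÷ 2.5 beats/chord = 1.6 chords/bar.
D: 3 beats/bar ÷ 5 beats/chord = 0.6 chords/bar.
Fastest is C at 1.6 chords/bar.

Section C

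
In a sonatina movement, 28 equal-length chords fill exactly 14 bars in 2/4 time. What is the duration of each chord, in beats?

14 bars × 2 beats/bar = 28 beats total.
28 beats ÷ 28 chords = 1 beats per chord.
(That is a quarter note.)

1 beat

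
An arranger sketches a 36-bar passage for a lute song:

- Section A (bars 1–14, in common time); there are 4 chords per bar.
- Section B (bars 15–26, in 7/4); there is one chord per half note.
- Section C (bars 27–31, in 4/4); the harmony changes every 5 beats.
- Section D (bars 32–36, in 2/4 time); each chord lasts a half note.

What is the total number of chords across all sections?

107 chords

A: 14·4 = 56 beats, 56/1 = 56 chords.
B: 12·7 = 84 beats, 84/2 = 42 chords.
C: 5·4 = 20 beats, 20/5 = 4 chords.
D: 5·2 = 10 beats, 10/2 = 5 chords.
Total: 56 + 42 + 4 + 5 = 107.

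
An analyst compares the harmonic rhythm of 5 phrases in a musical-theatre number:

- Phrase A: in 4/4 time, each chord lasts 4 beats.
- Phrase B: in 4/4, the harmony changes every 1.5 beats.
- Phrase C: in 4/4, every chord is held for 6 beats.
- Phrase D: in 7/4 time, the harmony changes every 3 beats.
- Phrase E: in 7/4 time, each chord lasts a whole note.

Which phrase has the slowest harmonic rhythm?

Phrase C

A: 4 beats/bar ÷ 4 beats/chord = 1 chord/bar.
B: 4 beats/bar ÷ 1.5 beats/chord = 8/3 chords/bar.
C: 4 beats/bar ÷ 6 beats/chord = 2/3 chords/bar.
D: 7 beats/bar ÷ 3 beats/chord = 7/3 chords/bar.
E: 7 beats/bar ÷ 4 beats/chord = 1.75 chords/bar.
Slowest is C at 2/3 chords/bar.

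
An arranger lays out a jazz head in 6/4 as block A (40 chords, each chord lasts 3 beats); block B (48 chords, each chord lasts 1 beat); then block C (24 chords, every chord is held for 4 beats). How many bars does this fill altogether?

A: 40 × 3 = 120 beats = 20 bars.
B: 48 × 1 = 48 beats = 8 bars.
C: 24 × 4 = 96 beats = 16 bars.
Total: 20 + 8 + 16 = 44 bars.

44 bars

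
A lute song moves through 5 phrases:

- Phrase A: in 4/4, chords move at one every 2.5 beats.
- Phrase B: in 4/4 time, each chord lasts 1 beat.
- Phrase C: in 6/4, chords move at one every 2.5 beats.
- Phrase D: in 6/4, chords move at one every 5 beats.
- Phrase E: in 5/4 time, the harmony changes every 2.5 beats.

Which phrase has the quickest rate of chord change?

Phrase B

A: 4/2.5 = 1.6 chords/bar.
B: 4/1 = 4 chords/bar.
C: 6/2.5 = 2.4 chords/bar.
D: 6/5 = 1.2 chords/bar.
E: 5/2.5 = 2 chords/bar.
Fastest is B at 4 chords/bar.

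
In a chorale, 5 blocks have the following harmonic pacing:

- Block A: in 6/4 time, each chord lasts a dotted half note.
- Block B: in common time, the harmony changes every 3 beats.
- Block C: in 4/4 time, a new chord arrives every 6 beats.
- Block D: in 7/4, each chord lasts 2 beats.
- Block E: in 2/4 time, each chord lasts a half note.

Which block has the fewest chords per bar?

Block C

A: 6 beats/bar ÷ 3 beats/chord = 2 chords/bar.
B: 4 beats/bar ÷ 3 beats/chord = 4/3 chords/bar.
C: 4 beats/bar ÷ 6 beats/chord = 2/3 chords/bar.
D: 7 beats/bar ÷ 2 beats/chord = 3.5 chords/bar.
E: 2 beats/bar ÷ 2 beats/chord = 1 chord/bar.
Slowest is C at 2/3 chords/bar.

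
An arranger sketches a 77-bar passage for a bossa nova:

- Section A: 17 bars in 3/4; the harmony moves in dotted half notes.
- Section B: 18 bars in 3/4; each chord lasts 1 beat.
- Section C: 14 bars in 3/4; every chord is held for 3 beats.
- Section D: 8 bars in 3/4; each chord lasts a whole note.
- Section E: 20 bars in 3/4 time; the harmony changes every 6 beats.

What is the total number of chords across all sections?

101 chords

A has 51 beats and chords last 3 each, so 17 chords.
B has 54 beats and chords last 1 each, so 54 chords.
C has 42 beats and chords last 3 each, so 14 chords.
D has 24 beats and chords last 4 each, so 6 chords.
E has 60 beats and chords last 6 each, so 10 chords.
Total: 17 + 54 + 14 + 6 + 10 = 101.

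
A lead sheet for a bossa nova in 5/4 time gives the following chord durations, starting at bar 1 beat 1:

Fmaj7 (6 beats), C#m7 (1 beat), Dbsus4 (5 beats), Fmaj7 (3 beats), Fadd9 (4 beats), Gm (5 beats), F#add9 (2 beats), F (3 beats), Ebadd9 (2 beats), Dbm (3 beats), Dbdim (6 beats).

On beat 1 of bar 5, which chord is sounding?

Gm

Beat 1 of bar 5 is beat (5−1)×5 + 1 = 21 overall.
Running totals: Fmaj7 ends at 6, C#m7 ends at 7, Dbsus4 ends at 12, Fmaj7 ends at 15, Fadd9 ends at 19, Gm ends at 24.
Beat 21 falls within Gm.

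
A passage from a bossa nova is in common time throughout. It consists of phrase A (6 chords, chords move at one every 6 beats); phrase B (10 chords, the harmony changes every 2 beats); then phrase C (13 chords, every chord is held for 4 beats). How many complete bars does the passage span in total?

A: 6 × 6 = 36 beats = 9 bars.
B: 10 × 2 = 20 beats = 5 bars.
C: 13 × 4 = 52 beats = 13 bars.
Total: 9 + 5 + 13 = 27 bars.

27 bars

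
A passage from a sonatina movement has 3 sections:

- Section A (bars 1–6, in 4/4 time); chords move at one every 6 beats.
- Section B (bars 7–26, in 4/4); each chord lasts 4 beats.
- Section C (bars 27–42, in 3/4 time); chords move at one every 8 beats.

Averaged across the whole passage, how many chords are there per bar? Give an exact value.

A: 6 bars of 4 beats is 24 beats; at 6 beats each that's 4 chords.
B: 20 bars of 4 beats is 80 beats; at 4 beats each that's 20 chords.
C: 16 bars of 3 beats is 48 beats; at 8 beats each that's 6 chords.
Overall: 30 chords over 42 bars → 30/42 = 5/7 chords per bar.

5/7 chords per bar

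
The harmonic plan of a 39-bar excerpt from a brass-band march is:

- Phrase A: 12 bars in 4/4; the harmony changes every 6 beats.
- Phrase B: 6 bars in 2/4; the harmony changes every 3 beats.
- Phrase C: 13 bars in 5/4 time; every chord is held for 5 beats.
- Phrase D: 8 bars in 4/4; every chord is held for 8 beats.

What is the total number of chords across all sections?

A: 12·4 = 48 beats, 48/6 = 8 chords.
B: 6·2 = 12 beats, 12/3 = 4 chords.
C: 13·5 = 65 beats, 65/5 = 13 chords.
D: 8·4 = 32 beats, 32/8 = 4 chords.
Total: 8 + 4 + 13 + 4 = 29.

29 chords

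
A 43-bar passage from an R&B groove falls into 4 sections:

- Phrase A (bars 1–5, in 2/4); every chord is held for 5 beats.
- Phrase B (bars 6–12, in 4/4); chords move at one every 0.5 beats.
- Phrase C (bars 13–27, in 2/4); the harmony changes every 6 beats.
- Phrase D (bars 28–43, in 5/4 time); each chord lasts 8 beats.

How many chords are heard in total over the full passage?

73 chords

A has 10 beats and chords last 5 each, so 2 chords.
B has 28 beats and chords last 0.5 each, so 56 chords.
C has 30 beats and chords last 6 each, so 5 chords.
D has 80 beats and chords last 8 each, so 10 chords.
Total: 2 + 56 + 5 + 10 = 73.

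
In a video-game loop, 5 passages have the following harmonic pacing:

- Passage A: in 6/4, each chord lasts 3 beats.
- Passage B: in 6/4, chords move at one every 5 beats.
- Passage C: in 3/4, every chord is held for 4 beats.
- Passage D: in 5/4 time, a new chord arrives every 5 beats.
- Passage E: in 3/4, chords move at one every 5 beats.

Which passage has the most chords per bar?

A: 6/3 = 2 chords/bar.
B: 6/5 = 1.2 chords/bar.
C: 3/4 = 0.75 chords/bar.
D: 5/5 = 1 chord/bar.
E: 3/5 = 0.6 chords/bar.
Fastest is A at 2 chords/bar.

Passage A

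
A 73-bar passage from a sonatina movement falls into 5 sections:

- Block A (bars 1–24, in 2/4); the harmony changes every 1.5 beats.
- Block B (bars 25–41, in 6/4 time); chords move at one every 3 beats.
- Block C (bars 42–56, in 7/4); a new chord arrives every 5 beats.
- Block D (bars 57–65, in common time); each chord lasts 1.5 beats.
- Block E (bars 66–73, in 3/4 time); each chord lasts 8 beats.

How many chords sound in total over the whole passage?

114 chords

A: 24 bars × 2 beats = 48 beats; 1.5 beats/chord → 32 chords.
B: 17 bars × 6 beats = 102 beats; 3 beats/chord → 34 chords.
C: 15 bars × 7 beats = 105 beats; 5 beats/chord → 21 chords.
D: 9 bars × 4 beats = 36 beats; 1.5 beats/chord → 24 chords.
E: 8 bars × 3 beats = 24 beats; 8 beats/chord → 3 chords.
Total: 32 + 34 + 21 + 24 + 3 = 114.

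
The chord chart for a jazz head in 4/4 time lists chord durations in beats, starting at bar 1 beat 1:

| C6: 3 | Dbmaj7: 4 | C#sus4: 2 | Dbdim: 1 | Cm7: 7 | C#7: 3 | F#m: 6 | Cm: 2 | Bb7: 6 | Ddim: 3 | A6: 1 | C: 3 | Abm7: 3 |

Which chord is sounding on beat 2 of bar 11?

Abm7

Beat 2 of bar 11 is beat (11−1)×4 + 2 = 42 overall.
Running totals: C6 ends at 3, Dbmaj7 ends at 7, C#sus4 ends at 9, Dbdim ends at 10, Cm7 ends at 17, C#7 ends at 20, F#m ends at 26, Cm ends at 28, Bb7 ends at 34, Ddim ends at 37, A6 ends at 38, C ends at 41, Abm7 ends at 44.
Beat 42 falls within Abm7.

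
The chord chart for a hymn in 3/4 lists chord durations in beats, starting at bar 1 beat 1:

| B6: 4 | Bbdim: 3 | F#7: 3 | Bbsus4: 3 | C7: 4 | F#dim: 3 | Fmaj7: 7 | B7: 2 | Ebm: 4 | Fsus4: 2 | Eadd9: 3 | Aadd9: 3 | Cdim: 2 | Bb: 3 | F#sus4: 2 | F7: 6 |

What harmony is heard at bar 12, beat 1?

Beat 1 of bar 12 is beat (12−1)×3 + 1 = 34 overall.
Running totals: B6 ends at 4, Bbdim ends at 7, F#7 ends at 10, Bbsus4 ends at 13, C7 ends at 17, F#dim ends at 20, Fmaj7 ends at 27, B7 ends at 29, Ebm ends at 33, Fsus4 ends at 35.
Beat 34 falls within Fsus4.

Fsus4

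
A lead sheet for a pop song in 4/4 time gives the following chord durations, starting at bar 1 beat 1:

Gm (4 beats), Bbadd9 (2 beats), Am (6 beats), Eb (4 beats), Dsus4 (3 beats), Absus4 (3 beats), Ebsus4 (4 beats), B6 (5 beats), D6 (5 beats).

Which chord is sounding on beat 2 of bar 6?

Beat 2 of bar 6 is beat (6−1)×4 + 2 = 22 overall.
Running totals: Gm ends at 4, Bbadd9 ends at 6, Am ends at 12, Eb ends at 16, Dsus4 ends at 19, Absus4 ends at 22.
Beat 22 falls within Absus4.

Absus4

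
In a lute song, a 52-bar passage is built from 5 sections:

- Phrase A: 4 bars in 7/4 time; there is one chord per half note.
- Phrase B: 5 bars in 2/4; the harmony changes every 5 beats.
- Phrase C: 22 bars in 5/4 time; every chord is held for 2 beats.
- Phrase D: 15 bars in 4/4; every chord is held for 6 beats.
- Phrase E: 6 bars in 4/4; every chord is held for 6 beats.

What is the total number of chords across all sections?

A: 4·7 = 28 beats, 28/2 = 14 chords.
B: 5·2 = 10 beats, 10/5 = 2 chords.
C: 22·5 = 110 beats, 110/2 = 55 chords.
D: 15·4 = 60 beats, 60/6 = 10 chords.
E: 6·4 = 24 beats, 24/6 = 4 chords.
Total: 14 + 2 + 55 + 10 + 4 = 85.

85 chords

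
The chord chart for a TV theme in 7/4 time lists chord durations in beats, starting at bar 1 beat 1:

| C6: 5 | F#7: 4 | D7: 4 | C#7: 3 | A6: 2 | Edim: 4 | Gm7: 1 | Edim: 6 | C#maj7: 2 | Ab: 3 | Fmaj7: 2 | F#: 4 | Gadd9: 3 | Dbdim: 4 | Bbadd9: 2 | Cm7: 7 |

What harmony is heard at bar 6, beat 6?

Gadd9

Beat 6 of bar 6 is beat (6−1)×7 + 6 = 41 overall.
Running totals: C6 ends at 5, F#7 ends at 9, D7 ends at 13, C#7 ends at 16, A6 ends at 18, Edim ends at 22, Gm7 ends at 23, Edim ends at 29, C#maj7 ends at 31, Ab ends at 34, Fmaj7 ends at 36, F# ends at 40, Gadd9 ends at 43.
Beat 41 falls within Gadd9.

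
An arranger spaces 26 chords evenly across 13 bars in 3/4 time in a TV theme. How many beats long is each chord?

13 bars × 3 beats/bar = 39 beats total.
39 beats ÷ 26 chords = 1.5 beats per chord.
(That is a dotted quarter note.)

1.5 beats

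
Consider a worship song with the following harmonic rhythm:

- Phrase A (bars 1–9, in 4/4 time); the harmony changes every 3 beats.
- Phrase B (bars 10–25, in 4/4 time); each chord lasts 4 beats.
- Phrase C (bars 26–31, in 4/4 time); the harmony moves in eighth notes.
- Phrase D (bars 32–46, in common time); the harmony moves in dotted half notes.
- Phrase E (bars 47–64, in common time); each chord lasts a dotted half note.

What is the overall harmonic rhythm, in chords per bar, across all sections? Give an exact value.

1.875 chords per bar

A: 9 bars of 4 beats is 36 beats; at 3 beats each that's 12 chords.
B: 16 bars of 4 beats is 64 beats; at 4 beats each that's 16 chords.
C: 6 bars of 4 beats is 24 beats; at 0.5 beats each that's 48 chords.
D: 15 bars of 4 beats is 60 beats; at 3 beats each that's 20 chords.
E: 18 bars of 4 beats is 72 beats; at 3 beats each that's 24 chords.
Overall: 120 chords over 64 bars → 120/64 = 1.875 chords per bar.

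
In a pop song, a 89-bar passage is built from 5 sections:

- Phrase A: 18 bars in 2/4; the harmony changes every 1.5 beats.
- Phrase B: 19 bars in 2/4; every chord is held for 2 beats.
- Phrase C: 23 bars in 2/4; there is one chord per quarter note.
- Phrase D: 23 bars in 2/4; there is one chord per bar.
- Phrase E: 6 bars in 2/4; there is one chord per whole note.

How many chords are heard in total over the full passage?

115 chords

A has 36 beats and chords last 1.5 each, so 24 chords.
B has 38 beats and chords last 2 each, so 19 chords.
C has 46 beats and chords last 1 each, so 46 chords.
D has 46 beats and chords last 2 each, so 23 chords.
E has 12 beats and chords last 4 each, so 3 chords.
Total: 24 + 19 + 46 + 23 + 3 = 115.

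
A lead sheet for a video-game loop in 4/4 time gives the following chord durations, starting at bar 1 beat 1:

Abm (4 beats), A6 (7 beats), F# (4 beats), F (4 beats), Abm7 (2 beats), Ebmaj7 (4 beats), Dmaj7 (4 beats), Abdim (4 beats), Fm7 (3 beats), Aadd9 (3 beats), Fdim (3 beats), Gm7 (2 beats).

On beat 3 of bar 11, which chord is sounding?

Gm7

Beat 3 of bar 11 is beat (11−1)×4 + 3 = 43 overall.
Running totals: Abm ends at 4, A6 ends at 11, F# ends at 15, F ends at 19, Abm7 ends at 21, Ebmaj7 ends at 25, Dmaj7 ends at 29, Abdim ends at 33, Fm7 ends at 36, Aadd9 ends at 39, Fdim ends at 42, Gm7 ends at 44.
Beat 43 falls within Gm7.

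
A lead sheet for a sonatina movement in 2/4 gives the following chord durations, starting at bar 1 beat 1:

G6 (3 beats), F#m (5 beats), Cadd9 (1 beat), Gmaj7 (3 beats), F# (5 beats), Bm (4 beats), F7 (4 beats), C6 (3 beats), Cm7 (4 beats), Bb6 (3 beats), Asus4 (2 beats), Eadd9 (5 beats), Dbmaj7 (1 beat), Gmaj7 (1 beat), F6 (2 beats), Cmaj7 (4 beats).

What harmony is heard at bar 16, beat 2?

Beat 2 of bar 16 is beat (16−1)×2 + 2 = 32 overall.
Running totals: G6 ends at 3, F#m ends at 8, Cadd9 ends at 9, Gmaj7 ends at 12, F# ends at 17, Bm ends at 21, F7 ends at 25, C6 ends at 28, Cm7 ends at 32.
Beat 32 falls within Cm7.

Cm7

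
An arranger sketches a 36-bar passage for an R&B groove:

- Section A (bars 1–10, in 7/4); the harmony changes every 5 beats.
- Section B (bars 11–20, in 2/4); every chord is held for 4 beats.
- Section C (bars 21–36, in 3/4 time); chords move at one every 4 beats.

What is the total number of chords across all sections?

A: 10 bars × 7 beats = 70 beats; 5 beats/chord → 14 chords.
B: 10 bars × 2 beats = 20 beats; 4 beats/chord → 5 chords.
C: 16 bars × 3 beats = 48 beats; 4 beats/chord → 12 chords.
Total: 14 + 5 + 12 = 31.

31 chords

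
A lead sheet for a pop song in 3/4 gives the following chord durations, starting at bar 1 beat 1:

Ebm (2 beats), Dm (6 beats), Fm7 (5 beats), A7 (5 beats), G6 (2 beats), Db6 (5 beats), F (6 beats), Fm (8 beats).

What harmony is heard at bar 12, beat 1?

Beat 1 of bar 12 is beat (12−1)×3 + 1 = 34 overall.
Running totals: Ebm ends at 2, Dm ends at 8, Fm7 ends at 13, A7 ends at 18, G6 ends at 20, Db6 ends at 25, F ends at 31, Fm ends at 39.
Beat 34 falls within Fm.

Fm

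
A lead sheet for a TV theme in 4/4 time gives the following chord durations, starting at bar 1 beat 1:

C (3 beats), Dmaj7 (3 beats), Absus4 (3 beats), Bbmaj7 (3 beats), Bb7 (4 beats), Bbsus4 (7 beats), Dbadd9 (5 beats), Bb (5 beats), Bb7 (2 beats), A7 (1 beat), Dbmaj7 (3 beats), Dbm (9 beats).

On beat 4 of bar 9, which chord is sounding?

Beat 4 of bar 9 is beat (9−1)×4 + 4 = 36 overall.
Running totals: C ends at 3, Dmaj7 ends at 6, Absus4 ends at 9, Bbmaj7 ends at 12, Bb7 ends at 16, Bbsus4 ends at 23, Dbadd9 ends at 28, Bb ends at 33, Bb7 ends at 35, A7 ends at 36.
Beat 36 falls within A7.

A7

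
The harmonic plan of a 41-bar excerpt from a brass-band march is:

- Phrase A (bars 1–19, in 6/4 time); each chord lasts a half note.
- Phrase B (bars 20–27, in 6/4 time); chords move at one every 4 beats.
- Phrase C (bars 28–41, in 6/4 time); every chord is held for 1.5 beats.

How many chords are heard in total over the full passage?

A has 114 beats and chords last 2 each, so 57 chords.
B has 48 beats and chords last 4 each, so 12 chords.
C has 84 beats and chords last 1.5 each, so 56 chords.
Total: 57 + 12 + 56 = 125.

125 chords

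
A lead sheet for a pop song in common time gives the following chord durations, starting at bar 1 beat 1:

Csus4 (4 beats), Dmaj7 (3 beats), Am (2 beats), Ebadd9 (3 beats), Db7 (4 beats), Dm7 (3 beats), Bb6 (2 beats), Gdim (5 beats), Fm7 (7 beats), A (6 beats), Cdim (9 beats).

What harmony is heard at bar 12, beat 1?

Beat 1 of bar 12 is beat (12−1)×4 + 1 = 45 overall.
Running totals: Csus4 ends at 4, Dmaj7 ends at 7, Am ends at 9, Ebadd9 ends at 12, Db7 ends at 16, Dm7 ends at 19, Bb6 ends at 21, Gdim ends at 26, Fm7 ends at 33, A ends at 39, Cdim ends at 48.
Beat 45 falls within Cdim.

Cdim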